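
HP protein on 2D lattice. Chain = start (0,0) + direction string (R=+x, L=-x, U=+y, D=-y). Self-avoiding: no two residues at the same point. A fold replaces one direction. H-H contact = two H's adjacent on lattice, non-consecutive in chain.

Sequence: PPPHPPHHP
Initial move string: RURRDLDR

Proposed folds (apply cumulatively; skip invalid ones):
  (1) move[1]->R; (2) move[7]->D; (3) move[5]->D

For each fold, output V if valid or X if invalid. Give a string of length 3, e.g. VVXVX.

Answer: VVV

Derivation:
Initial: RURRDLDR -> [(0, 0), (1, 0), (1, 1), (2, 1), (3, 1), (3, 0), (2, 0), (2, -1), (3, -1)]
Fold 1: move[1]->R => RRRRDLDR VALID
Fold 2: move[7]->D => RRRRDLDD VALID
Fold 3: move[5]->D => RRRRDDDD VALID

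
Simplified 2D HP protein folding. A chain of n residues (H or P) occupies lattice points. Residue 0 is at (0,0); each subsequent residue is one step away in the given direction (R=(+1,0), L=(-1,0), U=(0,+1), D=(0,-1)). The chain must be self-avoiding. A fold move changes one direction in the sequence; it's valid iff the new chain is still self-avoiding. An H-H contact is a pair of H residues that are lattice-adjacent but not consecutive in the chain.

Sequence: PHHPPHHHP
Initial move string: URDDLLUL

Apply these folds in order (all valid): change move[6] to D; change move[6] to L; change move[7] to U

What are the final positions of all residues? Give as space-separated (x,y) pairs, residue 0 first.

Answer: (0,0) (0,1) (1,1) (1,0) (1,-1) (0,-1) (-1,-1) (-2,-1) (-2,0)

Derivation:
Initial moves: URDDLLUL
Fold: move[6]->D => URDDLLDL (positions: [(0, 0), (0, 1), (1, 1), (1, 0), (1, -1), (0, -1), (-1, -1), (-1, -2), (-2, -2)])
Fold: move[6]->L => URDDLLLL (positions: [(0, 0), (0, 1), (1, 1), (1, 0), (1, -1), (0, -1), (-1, -1), (-2, -1), (-3, -1)])
Fold: move[7]->U => URDDLLLU (positions: [(0, 0), (0, 1), (1, 1), (1, 0), (1, -1), (0, -1), (-1, -1), (-2, -1), (-2, 0)])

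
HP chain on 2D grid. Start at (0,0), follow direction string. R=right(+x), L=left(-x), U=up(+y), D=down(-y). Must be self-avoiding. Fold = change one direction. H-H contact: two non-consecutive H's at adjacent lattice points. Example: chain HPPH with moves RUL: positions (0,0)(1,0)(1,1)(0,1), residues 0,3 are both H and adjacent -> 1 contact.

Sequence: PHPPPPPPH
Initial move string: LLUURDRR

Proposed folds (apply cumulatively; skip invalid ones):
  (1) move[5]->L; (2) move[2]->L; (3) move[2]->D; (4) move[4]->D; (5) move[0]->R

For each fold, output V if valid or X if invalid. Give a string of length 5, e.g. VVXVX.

Initial: LLUURDRR -> [(0, 0), (-1, 0), (-2, 0), (-2, 1), (-2, 2), (-1, 2), (-1, 1), (0, 1), (1, 1)]
Fold 1: move[5]->L => LLUURLRR INVALID (collision), skipped
Fold 2: move[2]->L => LLLURDRR INVALID (collision), skipped
Fold 3: move[2]->D => LLDURDRR INVALID (collision), skipped
Fold 4: move[4]->D => LLUUDDRR INVALID (collision), skipped
Fold 5: move[0]->R => RLUURDRR INVALID (collision), skipped

Answer: XXXXX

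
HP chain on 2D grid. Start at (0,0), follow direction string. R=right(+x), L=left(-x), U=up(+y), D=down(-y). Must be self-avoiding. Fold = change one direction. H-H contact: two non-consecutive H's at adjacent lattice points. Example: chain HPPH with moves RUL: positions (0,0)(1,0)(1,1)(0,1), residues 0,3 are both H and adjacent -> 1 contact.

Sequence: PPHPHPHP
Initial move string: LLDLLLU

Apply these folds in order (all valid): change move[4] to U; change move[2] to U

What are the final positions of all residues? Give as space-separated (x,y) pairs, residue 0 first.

Initial moves: LLDLLLU
Fold: move[4]->U => LLDLULU (positions: [(0, 0), (-1, 0), (-2, 0), (-2, -1), (-3, -1), (-3, 0), (-4, 0), (-4, 1)])
Fold: move[2]->U => LLULULU (positions: [(0, 0), (-1, 0), (-2, 0), (-2, 1), (-3, 1), (-3, 2), (-4, 2), (-4, 3)])

Answer: (0,0) (-1,0) (-2,0) (-2,1) (-3,1) (-3,2) (-4,2) (-4,3)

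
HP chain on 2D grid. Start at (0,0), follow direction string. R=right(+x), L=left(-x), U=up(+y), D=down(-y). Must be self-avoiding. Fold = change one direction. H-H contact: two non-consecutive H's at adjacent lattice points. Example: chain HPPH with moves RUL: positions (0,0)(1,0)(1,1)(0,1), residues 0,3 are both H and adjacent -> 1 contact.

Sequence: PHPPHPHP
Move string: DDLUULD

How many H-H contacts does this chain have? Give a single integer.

Positions: [(0, 0), (0, -1), (0, -2), (-1, -2), (-1, -1), (-1, 0), (-2, 0), (-2, -1)]
H-H contact: residue 1 @(0,-1) - residue 4 @(-1, -1)

Answer: 1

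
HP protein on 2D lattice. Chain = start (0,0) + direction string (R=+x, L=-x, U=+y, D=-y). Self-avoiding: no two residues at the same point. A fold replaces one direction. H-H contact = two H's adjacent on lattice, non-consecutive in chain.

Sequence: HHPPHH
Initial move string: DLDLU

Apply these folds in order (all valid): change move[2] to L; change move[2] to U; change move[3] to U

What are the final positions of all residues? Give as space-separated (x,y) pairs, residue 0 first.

Answer: (0,0) (0,-1) (-1,-1) (-1,0) (-1,1) (-1,2)

Derivation:
Initial moves: DLDLU
Fold: move[2]->L => DLLLU (positions: [(0, 0), (0, -1), (-1, -1), (-2, -1), (-3, -1), (-3, 0)])
Fold: move[2]->U => DLULU (positions: [(0, 0), (0, -1), (-1, -1), (-1, 0), (-2, 0), (-2, 1)])
Fold: move[3]->U => DLUUU (positions: [(0, 0), (0, -1), (-1, -1), (-1, 0), (-1, 1), (-1, 2)])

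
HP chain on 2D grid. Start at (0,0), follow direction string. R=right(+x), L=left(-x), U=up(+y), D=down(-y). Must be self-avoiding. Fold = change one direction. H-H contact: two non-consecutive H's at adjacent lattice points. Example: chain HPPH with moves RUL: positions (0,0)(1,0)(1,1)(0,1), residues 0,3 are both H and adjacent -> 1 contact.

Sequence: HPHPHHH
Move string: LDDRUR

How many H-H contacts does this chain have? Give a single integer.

Answer: 2

Derivation:
Positions: [(0, 0), (-1, 0), (-1, -1), (-1, -2), (0, -2), (0, -1), (1, -1)]
H-H contact: residue 0 @(0,0) - residue 5 @(0, -1)
H-H contact: residue 2 @(-1,-1) - residue 5 @(0, -1)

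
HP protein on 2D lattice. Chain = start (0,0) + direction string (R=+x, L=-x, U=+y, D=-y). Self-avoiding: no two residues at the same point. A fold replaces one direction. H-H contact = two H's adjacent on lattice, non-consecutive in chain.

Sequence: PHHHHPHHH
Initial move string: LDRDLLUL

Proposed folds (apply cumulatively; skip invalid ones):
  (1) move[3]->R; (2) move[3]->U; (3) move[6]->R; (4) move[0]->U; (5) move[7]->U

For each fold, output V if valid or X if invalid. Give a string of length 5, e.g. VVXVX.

Initial: LDRDLLUL -> [(0, 0), (-1, 0), (-1, -1), (0, -1), (0, -2), (-1, -2), (-2, -2), (-2, -1), (-3, -1)]
Fold 1: move[3]->R => LDRRLLUL INVALID (collision), skipped
Fold 2: move[3]->U => LDRULLUL INVALID (collision), skipped
Fold 3: move[6]->R => LDRDLLRL INVALID (collision), skipped
Fold 4: move[0]->U => UDRDLLUL INVALID (collision), skipped
Fold 5: move[7]->U => LDRDLLUU VALID

Answer: XXXXV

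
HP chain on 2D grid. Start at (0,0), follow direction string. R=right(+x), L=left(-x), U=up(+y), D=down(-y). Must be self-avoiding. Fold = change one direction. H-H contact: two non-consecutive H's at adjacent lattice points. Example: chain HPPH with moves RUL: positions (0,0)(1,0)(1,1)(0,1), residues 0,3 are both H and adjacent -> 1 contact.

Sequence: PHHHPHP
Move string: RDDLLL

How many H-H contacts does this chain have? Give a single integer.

Positions: [(0, 0), (1, 0), (1, -1), (1, -2), (0, -2), (-1, -2), (-2, -2)]
No H-H contacts found.

Answer: 0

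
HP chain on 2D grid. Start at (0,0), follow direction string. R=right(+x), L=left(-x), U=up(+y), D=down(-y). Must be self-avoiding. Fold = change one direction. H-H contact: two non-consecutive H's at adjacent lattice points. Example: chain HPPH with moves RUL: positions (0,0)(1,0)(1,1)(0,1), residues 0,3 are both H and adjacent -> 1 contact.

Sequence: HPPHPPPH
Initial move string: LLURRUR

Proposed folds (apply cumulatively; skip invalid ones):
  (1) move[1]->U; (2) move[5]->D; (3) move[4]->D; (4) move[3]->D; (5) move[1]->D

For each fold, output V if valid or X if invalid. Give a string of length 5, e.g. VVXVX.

Answer: VVXXX

Derivation:
Initial: LLURRUR -> [(0, 0), (-1, 0), (-2, 0), (-2, 1), (-1, 1), (0, 1), (0, 2), (1, 2)]
Fold 1: move[1]->U => LUURRUR VALID
Fold 2: move[5]->D => LUURRDR VALID
Fold 3: move[4]->D => LUURDDR INVALID (collision), skipped
Fold 4: move[3]->D => LUUDRDR INVALID (collision), skipped
Fold 5: move[1]->D => LDURRDR INVALID (collision), skipped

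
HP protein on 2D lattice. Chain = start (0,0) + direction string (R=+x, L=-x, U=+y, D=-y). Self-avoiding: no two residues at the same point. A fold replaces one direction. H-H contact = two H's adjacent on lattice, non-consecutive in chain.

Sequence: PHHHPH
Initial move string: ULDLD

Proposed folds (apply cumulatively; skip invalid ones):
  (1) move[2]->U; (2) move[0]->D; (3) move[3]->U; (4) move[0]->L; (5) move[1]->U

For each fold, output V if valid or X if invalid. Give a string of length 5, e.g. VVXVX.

Initial: ULDLD -> [(0, 0), (0, 1), (-1, 1), (-1, 0), (-2, 0), (-2, -1)]
Fold 1: move[2]->U => ULULD VALID
Fold 2: move[0]->D => DLULD VALID
Fold 3: move[3]->U => DLUUD INVALID (collision), skipped
Fold 4: move[0]->L => LLULD VALID
Fold 5: move[1]->U => LUULD VALID

Answer: VVXVV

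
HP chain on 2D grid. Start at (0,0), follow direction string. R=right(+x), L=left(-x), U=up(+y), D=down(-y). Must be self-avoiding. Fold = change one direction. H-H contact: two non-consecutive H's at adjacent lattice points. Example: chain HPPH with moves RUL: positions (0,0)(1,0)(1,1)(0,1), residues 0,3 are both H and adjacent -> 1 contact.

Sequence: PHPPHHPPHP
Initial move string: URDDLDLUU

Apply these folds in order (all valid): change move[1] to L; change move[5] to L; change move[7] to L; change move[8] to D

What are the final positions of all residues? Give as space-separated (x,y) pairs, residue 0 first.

Answer: (0,0) (0,1) (-1,1) (-1,0) (-1,-1) (-2,-1) (-3,-1) (-4,-1) (-5,-1) (-5,-2)

Derivation:
Initial moves: URDDLDLUU
Fold: move[1]->L => ULDDLDLUU (positions: [(0, 0), (0, 1), (-1, 1), (-1, 0), (-1, -1), (-2, -1), (-2, -2), (-3, -2), (-3, -1), (-3, 0)])
Fold: move[5]->L => ULDDLLLUU (positions: [(0, 0), (0, 1), (-1, 1), (-1, 0), (-1, -1), (-2, -1), (-3, -1), (-4, -1), (-4, 0), (-4, 1)])
Fold: move[7]->L => ULDDLLLLU (positions: [(0, 0), (0, 1), (-1, 1), (-1, 0), (-1, -1), (-2, -1), (-3, -1), (-4, -1), (-5, -1), (-5, 0)])
Fold: move[8]->D => ULDDLLLLD (positions: [(0, 0), (0, 1), (-1, 1), (-1, 0), (-1, -1), (-2, -1), (-3, -1), (-4, -1), (-5, -1), (-5, -2)])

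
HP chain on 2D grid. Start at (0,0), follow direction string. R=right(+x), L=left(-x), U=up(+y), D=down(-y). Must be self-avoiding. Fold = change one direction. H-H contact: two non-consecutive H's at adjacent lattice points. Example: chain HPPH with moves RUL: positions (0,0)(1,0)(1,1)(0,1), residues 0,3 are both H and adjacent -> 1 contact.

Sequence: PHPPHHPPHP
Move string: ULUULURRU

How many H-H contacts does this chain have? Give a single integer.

Positions: [(0, 0), (0, 1), (-1, 1), (-1, 2), (-1, 3), (-2, 3), (-2, 4), (-1, 4), (0, 4), (0, 5)]
No H-H contacts found.

Answer: 0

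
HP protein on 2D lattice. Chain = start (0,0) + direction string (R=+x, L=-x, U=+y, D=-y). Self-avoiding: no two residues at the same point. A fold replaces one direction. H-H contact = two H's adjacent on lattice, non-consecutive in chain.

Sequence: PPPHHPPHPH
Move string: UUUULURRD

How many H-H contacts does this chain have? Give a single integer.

Positions: [(0, 0), (0, 1), (0, 2), (0, 3), (0, 4), (-1, 4), (-1, 5), (0, 5), (1, 5), (1, 4)]
H-H contact: residue 4 @(0,4) - residue 9 @(1, 4)
H-H contact: residue 4 @(0,4) - residue 7 @(0, 5)

Answer: 2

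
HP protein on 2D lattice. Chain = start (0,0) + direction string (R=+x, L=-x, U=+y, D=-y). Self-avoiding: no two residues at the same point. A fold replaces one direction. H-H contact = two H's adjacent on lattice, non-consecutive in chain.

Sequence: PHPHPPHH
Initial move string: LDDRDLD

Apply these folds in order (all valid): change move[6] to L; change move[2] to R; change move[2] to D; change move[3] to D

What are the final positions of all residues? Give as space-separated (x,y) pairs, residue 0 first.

Answer: (0,0) (-1,0) (-1,-1) (-1,-2) (-1,-3) (-1,-4) (-2,-4) (-3,-4)

Derivation:
Initial moves: LDDRDLD
Fold: move[6]->L => LDDRDLL (positions: [(0, 0), (-1, 0), (-1, -1), (-1, -2), (0, -2), (0, -3), (-1, -3), (-2, -3)])
Fold: move[2]->R => LDRRDLL (positions: [(0, 0), (-1, 0), (-1, -1), (0, -1), (1, -1), (1, -2), (0, -2), (-1, -2)])
Fold: move[2]->D => LDDRDLL (positions: [(0, 0), (-1, 0), (-1, -1), (-1, -2), (0, -2), (0, -3), (-1, -3), (-2, -3)])
Fold: move[3]->D => LDDDDLL (positions: [(0, 0), (-1, 0), (-1, -1), (-1, -2), (-1, -3), (-1, -4), (-2, -4), (-3, -4)])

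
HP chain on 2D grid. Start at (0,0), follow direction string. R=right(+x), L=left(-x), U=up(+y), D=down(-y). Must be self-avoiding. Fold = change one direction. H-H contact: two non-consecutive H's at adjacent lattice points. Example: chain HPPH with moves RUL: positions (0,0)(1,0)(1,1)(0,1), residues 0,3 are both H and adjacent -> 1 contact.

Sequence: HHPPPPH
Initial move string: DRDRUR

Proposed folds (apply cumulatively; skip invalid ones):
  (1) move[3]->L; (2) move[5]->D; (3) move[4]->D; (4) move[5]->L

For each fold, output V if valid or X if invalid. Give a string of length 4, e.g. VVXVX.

Answer: XXVV

Derivation:
Initial: DRDRUR -> [(0, 0), (0, -1), (1, -1), (1, -2), (2, -2), (2, -1), (3, -1)]
Fold 1: move[3]->L => DRDLUR INVALID (collision), skipped
Fold 2: move[5]->D => DRDRUD INVALID (collision), skipped
Fold 3: move[4]->D => DRDRDR VALID
Fold 4: move[5]->L => DRDRDL VALID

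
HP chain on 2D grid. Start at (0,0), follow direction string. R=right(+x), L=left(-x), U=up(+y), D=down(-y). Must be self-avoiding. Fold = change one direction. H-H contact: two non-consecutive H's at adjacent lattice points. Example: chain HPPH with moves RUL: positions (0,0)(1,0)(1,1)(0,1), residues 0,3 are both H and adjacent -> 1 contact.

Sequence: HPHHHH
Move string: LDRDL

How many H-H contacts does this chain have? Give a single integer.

Answer: 2

Derivation:
Positions: [(0, 0), (-1, 0), (-1, -1), (0, -1), (0, -2), (-1, -2)]
H-H contact: residue 0 @(0,0) - residue 3 @(0, -1)
H-H contact: residue 2 @(-1,-1) - residue 5 @(-1, -2)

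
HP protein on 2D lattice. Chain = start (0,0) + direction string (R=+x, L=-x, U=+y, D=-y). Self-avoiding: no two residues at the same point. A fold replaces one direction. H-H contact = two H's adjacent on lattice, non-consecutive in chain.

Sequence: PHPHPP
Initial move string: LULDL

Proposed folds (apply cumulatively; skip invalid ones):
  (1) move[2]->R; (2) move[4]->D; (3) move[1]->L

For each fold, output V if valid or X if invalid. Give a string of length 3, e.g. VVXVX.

Initial: LULDL -> [(0, 0), (-1, 0), (-1, 1), (-2, 1), (-2, 0), (-3, 0)]
Fold 1: move[2]->R => LURDL INVALID (collision), skipped
Fold 2: move[4]->D => LULDD VALID
Fold 3: move[1]->L => LLLDD VALID

Answer: XVV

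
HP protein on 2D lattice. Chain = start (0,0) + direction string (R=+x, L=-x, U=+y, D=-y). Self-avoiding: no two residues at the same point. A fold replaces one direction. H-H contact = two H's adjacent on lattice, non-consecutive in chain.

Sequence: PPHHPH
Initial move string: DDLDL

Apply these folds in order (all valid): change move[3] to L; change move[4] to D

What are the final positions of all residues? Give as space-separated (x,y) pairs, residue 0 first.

Initial moves: DDLDL
Fold: move[3]->L => DDLLL (positions: [(0, 0), (0, -1), (0, -2), (-1, -2), (-2, -2), (-3, -2)])
Fold: move[4]->D => DDLLD (positions: [(0, 0), (0, -1), (0, -2), (-1, -2), (-2, -2), (-2, -3)])

Answer: (0,0) (0,-1) (0,-2) (-1,-2) (-2,-2) (-2,-3)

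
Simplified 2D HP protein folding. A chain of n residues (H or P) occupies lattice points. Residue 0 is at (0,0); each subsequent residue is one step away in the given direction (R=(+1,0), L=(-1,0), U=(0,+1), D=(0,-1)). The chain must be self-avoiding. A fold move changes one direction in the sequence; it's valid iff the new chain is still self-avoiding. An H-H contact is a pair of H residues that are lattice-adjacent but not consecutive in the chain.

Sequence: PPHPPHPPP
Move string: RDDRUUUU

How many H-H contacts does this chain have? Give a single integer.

Answer: 1

Derivation:
Positions: [(0, 0), (1, 0), (1, -1), (1, -2), (2, -2), (2, -1), (2, 0), (2, 1), (2, 2)]
H-H contact: residue 2 @(1,-1) - residue 5 @(2, -1)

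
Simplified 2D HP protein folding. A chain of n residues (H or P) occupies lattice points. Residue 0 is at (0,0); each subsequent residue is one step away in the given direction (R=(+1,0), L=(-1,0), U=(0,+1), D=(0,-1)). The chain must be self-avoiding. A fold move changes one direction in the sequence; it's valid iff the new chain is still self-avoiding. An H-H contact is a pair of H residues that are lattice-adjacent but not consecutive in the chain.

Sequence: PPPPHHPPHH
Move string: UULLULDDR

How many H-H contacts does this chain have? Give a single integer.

Positions: [(0, 0), (0, 1), (0, 2), (-1, 2), (-2, 2), (-2, 3), (-3, 3), (-3, 2), (-3, 1), (-2, 1)]
H-H contact: residue 4 @(-2,2) - residue 9 @(-2, 1)

Answer: 1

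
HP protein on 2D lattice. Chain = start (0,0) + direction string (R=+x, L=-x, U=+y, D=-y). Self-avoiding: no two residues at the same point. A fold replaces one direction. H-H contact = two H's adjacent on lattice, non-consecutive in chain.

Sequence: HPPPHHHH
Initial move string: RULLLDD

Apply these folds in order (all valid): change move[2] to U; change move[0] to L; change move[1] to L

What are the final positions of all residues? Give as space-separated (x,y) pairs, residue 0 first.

Answer: (0,0) (-1,0) (-2,0) (-2,1) (-3,1) (-4,1) (-4,0) (-4,-1)

Derivation:
Initial moves: RULLLDD
Fold: move[2]->U => RUULLDD (positions: [(0, 0), (1, 0), (1, 1), (1, 2), (0, 2), (-1, 2), (-1, 1), (-1, 0)])
Fold: move[0]->L => LUULLDD (positions: [(0, 0), (-1, 0), (-1, 1), (-1, 2), (-2, 2), (-3, 2), (-3, 1), (-3, 0)])
Fold: move[1]->L => LLULLDD (positions: [(0, 0), (-1, 0), (-2, 0), (-2, 1), (-3, 1), (-4, 1), (-4, 0), (-4, -1)])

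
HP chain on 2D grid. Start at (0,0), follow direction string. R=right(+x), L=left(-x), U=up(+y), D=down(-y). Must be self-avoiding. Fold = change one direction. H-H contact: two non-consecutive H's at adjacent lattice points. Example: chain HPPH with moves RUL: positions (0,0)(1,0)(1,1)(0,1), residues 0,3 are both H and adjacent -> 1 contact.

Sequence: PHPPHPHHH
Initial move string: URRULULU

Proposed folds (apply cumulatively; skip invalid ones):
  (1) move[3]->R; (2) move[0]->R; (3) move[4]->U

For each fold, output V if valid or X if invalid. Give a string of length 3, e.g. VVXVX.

Answer: XVV

Derivation:
Initial: URRULULU -> [(0, 0), (0, 1), (1, 1), (2, 1), (2, 2), (1, 2), (1, 3), (0, 3), (0, 4)]
Fold 1: move[3]->R => URRRLULU INVALID (collision), skipped
Fold 2: move[0]->R => RRRULULU VALID
Fold 3: move[4]->U => RRRUUULU VALID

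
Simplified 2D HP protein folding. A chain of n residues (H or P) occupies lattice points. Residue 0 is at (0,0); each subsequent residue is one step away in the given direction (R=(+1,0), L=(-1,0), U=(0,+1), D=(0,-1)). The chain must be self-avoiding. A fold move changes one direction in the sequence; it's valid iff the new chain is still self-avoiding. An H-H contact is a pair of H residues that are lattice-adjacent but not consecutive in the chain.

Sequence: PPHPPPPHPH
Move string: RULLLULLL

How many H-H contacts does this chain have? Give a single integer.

Answer: 0

Derivation:
Positions: [(0, 0), (1, 0), (1, 1), (0, 1), (-1, 1), (-2, 1), (-2, 2), (-3, 2), (-4, 2), (-5, 2)]
No H-H contacts found.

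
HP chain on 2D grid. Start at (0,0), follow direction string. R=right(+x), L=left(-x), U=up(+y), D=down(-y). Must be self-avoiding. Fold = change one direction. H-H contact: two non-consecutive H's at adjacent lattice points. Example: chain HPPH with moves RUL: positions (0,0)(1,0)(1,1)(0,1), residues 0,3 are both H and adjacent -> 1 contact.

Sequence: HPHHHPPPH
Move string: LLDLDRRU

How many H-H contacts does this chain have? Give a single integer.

Positions: [(0, 0), (-1, 0), (-2, 0), (-2, -1), (-3, -1), (-3, -2), (-2, -2), (-1, -2), (-1, -1)]
H-H contact: residue 3 @(-2,-1) - residue 8 @(-1, -1)

Answer: 1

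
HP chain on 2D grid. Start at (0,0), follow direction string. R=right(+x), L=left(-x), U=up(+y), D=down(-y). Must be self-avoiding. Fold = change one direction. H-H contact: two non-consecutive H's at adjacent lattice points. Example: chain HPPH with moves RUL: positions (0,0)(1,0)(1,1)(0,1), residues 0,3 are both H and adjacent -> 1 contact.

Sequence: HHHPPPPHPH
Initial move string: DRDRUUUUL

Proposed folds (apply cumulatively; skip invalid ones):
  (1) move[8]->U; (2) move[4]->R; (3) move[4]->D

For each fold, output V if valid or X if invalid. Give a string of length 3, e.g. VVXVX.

Initial: DRDRUUUUL -> [(0, 0), (0, -1), (1, -1), (1, -2), (2, -2), (2, -1), (2, 0), (2, 1), (2, 2), (1, 2)]
Fold 1: move[8]->U => DRDRUUUUU VALID
Fold 2: move[4]->R => DRDRRUUUU VALID
Fold 3: move[4]->D => DRDRDUUUU INVALID (collision), skipped

Answer: VVX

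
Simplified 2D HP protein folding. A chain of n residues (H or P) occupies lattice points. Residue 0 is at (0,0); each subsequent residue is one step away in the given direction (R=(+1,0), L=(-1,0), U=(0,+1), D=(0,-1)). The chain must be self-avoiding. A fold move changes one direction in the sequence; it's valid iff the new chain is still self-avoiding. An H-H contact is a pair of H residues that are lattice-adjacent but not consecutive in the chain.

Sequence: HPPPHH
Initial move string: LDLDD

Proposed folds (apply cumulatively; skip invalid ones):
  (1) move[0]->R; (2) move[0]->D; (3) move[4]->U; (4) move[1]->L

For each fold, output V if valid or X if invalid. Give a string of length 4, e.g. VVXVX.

Answer: VVXV

Derivation:
Initial: LDLDD -> [(0, 0), (-1, 0), (-1, -1), (-2, -1), (-2, -2), (-2, -3)]
Fold 1: move[0]->R => RDLDD VALID
Fold 2: move[0]->D => DDLDD VALID
Fold 3: move[4]->U => DDLDU INVALID (collision), skipped
Fold 4: move[1]->L => DLLDD VALID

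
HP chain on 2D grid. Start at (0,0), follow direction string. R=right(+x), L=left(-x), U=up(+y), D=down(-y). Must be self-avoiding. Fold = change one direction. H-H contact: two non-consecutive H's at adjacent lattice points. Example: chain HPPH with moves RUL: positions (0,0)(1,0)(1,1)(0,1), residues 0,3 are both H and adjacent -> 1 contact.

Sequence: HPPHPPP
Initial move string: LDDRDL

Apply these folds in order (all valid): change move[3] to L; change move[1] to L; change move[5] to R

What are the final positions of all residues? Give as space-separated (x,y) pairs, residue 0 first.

Initial moves: LDDRDL
Fold: move[3]->L => LDDLDL (positions: [(0, 0), (-1, 0), (-1, -1), (-1, -2), (-2, -2), (-2, -3), (-3, -3)])
Fold: move[1]->L => LLDLDL (positions: [(0, 0), (-1, 0), (-2, 0), (-2, -1), (-3, -1), (-3, -2), (-4, -2)])
Fold: move[5]->R => LLDLDR (positions: [(0, 0), (-1, 0), (-2, 0), (-2, -1), (-3, -1), (-3, -2), (-2, -2)])

Answer: (0,0) (-1,0) (-2,0) (-2,-1) (-3,-1) (-3,-2) (-2,-2)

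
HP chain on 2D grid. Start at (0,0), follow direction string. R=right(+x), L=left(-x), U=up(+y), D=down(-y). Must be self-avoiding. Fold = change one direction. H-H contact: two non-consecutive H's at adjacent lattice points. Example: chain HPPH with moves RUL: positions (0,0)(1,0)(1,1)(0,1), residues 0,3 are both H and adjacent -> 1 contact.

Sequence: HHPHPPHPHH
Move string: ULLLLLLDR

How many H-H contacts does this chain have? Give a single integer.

Positions: [(0, 0), (0, 1), (-1, 1), (-2, 1), (-3, 1), (-4, 1), (-5, 1), (-6, 1), (-6, 0), (-5, 0)]
H-H contact: residue 6 @(-5,1) - residue 9 @(-5, 0)

Answer: 1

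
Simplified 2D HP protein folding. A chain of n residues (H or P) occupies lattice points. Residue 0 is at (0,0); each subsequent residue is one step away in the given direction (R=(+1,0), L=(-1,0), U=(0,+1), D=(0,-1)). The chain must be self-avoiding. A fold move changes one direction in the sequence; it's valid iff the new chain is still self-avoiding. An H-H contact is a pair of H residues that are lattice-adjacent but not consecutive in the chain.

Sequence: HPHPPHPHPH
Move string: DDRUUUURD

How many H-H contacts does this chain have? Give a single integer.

Positions: [(0, 0), (0, -1), (0, -2), (1, -2), (1, -1), (1, 0), (1, 1), (1, 2), (2, 2), (2, 1)]
H-H contact: residue 0 @(0,0) - residue 5 @(1, 0)

Answer: 1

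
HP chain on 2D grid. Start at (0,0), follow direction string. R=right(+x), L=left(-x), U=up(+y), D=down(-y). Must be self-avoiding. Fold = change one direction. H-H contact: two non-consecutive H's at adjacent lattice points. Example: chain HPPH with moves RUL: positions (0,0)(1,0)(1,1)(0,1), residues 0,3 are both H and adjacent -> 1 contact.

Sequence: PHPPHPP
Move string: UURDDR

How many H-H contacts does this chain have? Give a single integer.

Positions: [(0, 0), (0, 1), (0, 2), (1, 2), (1, 1), (1, 0), (2, 0)]
H-H contact: residue 1 @(0,1) - residue 4 @(1, 1)

Answer: 1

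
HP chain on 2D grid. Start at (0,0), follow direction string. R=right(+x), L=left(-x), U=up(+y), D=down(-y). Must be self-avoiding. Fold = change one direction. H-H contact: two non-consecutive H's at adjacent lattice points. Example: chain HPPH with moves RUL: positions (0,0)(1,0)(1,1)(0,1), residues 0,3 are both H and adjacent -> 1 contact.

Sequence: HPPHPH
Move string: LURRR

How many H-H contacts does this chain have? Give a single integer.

Positions: [(0, 0), (-1, 0), (-1, 1), (0, 1), (1, 1), (2, 1)]
H-H contact: residue 0 @(0,0) - residue 3 @(0, 1)

Answer: 1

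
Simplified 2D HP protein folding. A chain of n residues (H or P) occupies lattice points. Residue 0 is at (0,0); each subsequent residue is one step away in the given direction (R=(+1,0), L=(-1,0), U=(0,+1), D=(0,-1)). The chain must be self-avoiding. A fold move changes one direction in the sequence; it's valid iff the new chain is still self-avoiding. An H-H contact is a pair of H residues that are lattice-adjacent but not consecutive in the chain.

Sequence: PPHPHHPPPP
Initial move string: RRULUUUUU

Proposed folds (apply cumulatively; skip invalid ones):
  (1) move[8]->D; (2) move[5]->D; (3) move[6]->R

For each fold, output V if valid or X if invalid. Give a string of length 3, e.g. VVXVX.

Answer: XXV

Derivation:
Initial: RRULUUUUU -> [(0, 0), (1, 0), (2, 0), (2, 1), (1, 1), (1, 2), (1, 3), (1, 4), (1, 5), (1, 6)]
Fold 1: move[8]->D => RRULUUUUD INVALID (collision), skipped
Fold 2: move[5]->D => RRULUDUUU INVALID (collision), skipped
Fold 3: move[6]->R => RRULUURUU VALID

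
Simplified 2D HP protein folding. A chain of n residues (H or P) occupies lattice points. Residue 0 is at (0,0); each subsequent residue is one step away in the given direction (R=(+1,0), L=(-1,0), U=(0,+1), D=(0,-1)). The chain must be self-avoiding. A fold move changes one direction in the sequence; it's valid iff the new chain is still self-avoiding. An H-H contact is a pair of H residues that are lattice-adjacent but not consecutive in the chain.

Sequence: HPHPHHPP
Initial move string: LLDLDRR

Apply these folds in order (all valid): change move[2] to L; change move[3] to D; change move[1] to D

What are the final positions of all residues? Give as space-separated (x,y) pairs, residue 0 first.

Initial moves: LLDLDRR
Fold: move[2]->L => LLLLDRR (positions: [(0, 0), (-1, 0), (-2, 0), (-3, 0), (-4, 0), (-4, -1), (-3, -1), (-2, -1)])
Fold: move[3]->D => LLLDDRR (positions: [(0, 0), (-1, 0), (-2, 0), (-3, 0), (-3, -1), (-3, -2), (-2, -2), (-1, -2)])
Fold: move[1]->D => LDLDDRR (positions: [(0, 0), (-1, 0), (-1, -1), (-2, -1), (-2, -2), (-2, -3), (-1, -3), (0, -3)])

Answer: (0,0) (-1,0) (-1,-1) (-2,-1) (-2,-2) (-2,-3) (-1,-3) (0,-3)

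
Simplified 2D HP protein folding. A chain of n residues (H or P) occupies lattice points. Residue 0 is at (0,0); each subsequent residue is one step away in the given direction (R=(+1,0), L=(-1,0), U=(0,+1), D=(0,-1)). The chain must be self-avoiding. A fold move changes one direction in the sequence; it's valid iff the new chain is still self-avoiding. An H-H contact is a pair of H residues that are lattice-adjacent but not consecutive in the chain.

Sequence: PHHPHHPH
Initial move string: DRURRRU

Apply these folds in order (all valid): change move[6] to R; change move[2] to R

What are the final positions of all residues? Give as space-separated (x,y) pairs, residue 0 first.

Answer: (0,0) (0,-1) (1,-1) (2,-1) (3,-1) (4,-1) (5,-1) (6,-1)

Derivation:
Initial moves: DRURRRU
Fold: move[6]->R => DRURRRR (positions: [(0, 0), (0, -1), (1, -1), (1, 0), (2, 0), (3, 0), (4, 0), (5, 0)])
Fold: move[2]->R => DRRRRRR (positions: [(0, 0), (0, -1), (1, -1), (2, -1), (3, -1), (4, -1), (5, -1), (6, -1)])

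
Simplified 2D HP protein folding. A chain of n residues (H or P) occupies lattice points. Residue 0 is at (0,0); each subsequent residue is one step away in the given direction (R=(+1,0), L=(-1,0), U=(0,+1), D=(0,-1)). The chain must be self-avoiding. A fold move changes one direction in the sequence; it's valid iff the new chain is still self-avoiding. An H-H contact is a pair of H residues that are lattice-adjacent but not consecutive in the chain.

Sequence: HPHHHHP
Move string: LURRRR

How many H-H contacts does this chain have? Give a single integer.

Positions: [(0, 0), (-1, 0), (-1, 1), (0, 1), (1, 1), (2, 1), (3, 1)]
H-H contact: residue 0 @(0,0) - residue 3 @(0, 1)

Answer: 1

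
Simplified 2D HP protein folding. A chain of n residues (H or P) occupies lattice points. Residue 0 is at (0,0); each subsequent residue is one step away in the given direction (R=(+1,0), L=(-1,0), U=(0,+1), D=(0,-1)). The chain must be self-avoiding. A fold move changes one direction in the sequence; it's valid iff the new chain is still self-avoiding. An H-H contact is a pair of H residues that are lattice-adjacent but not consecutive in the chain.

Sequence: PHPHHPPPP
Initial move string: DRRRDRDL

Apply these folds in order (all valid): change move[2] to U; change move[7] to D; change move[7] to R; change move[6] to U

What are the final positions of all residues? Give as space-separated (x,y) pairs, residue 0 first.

Answer: (0,0) (0,-1) (1,-1) (1,0) (2,0) (2,-1) (3,-1) (3,0) (4,0)

Derivation:
Initial moves: DRRRDRDL
Fold: move[2]->U => DRURDRDL (positions: [(0, 0), (0, -1), (1, -1), (1, 0), (2, 0), (2, -1), (3, -1), (3, -2), (2, -2)])
Fold: move[7]->D => DRURDRDD (positions: [(0, 0), (0, -1), (1, -1), (1, 0), (2, 0), (2, -1), (3, -1), (3, -2), (3, -3)])
Fold: move[7]->R => DRURDRDR (positions: [(0, 0), (0, -1), (1, -1), (1, 0), (2, 0), (2, -1), (3, -1), (3, -2), (4, -2)])
Fold: move[6]->U => DRURDRUR (positions: [(0, 0), (0, -1), (1, -1), (1, 0), (2, 0), (2, -1), (3, -1), (3, 0), (4, 0)])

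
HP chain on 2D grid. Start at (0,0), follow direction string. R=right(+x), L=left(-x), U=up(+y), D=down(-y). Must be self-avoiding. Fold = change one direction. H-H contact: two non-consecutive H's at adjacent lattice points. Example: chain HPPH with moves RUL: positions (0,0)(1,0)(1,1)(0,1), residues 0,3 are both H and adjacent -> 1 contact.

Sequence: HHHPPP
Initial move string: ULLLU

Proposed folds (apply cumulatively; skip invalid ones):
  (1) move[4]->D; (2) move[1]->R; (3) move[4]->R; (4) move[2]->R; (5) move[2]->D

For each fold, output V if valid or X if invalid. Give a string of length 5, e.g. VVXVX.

Answer: VXXXV

Derivation:
Initial: ULLLU -> [(0, 0), (0, 1), (-1, 1), (-2, 1), (-3, 1), (-3, 2)]
Fold 1: move[4]->D => ULLLD VALID
Fold 2: move[1]->R => URLLD INVALID (collision), skipped
Fold 3: move[4]->R => ULLLR INVALID (collision), skipped
Fold 4: move[2]->R => ULRLD INVALID (collision), skipped
Fold 5: move[2]->D => ULDLD VALID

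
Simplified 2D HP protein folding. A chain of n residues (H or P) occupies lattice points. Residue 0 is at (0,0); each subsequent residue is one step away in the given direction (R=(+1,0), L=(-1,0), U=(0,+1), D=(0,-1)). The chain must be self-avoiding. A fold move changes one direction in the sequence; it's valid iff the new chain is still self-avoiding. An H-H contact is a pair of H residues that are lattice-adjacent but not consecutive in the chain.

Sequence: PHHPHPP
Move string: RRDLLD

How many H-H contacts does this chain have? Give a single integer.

Answer: 1

Derivation:
Positions: [(0, 0), (1, 0), (2, 0), (2, -1), (1, -1), (0, -1), (0, -2)]
H-H contact: residue 1 @(1,0) - residue 4 @(1, -1)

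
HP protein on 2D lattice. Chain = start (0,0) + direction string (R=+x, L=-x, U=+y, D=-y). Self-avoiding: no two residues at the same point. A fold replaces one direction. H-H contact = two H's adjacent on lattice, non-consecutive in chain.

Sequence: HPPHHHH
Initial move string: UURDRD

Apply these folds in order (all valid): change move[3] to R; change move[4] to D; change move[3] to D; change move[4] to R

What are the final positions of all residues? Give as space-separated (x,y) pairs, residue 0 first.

Initial moves: UURDRD
Fold: move[3]->R => UURRRD (positions: [(0, 0), (0, 1), (0, 2), (1, 2), (2, 2), (3, 2), (3, 1)])
Fold: move[4]->D => UURRDD (positions: [(0, 0), (0, 1), (0, 2), (1, 2), (2, 2), (2, 1), (2, 0)])
Fold: move[3]->D => UURDDD (positions: [(0, 0), (0, 1), (0, 2), (1, 2), (1, 1), (1, 0), (1, -1)])
Fold: move[4]->R => UURDRD (positions: [(0, 0), (0, 1), (0, 2), (1, 2), (1, 1), (2, 1), (2, 0)])

Answer: (0,0) (0,1) (0,2) (1,2) (1,1) (2,1) (2,0)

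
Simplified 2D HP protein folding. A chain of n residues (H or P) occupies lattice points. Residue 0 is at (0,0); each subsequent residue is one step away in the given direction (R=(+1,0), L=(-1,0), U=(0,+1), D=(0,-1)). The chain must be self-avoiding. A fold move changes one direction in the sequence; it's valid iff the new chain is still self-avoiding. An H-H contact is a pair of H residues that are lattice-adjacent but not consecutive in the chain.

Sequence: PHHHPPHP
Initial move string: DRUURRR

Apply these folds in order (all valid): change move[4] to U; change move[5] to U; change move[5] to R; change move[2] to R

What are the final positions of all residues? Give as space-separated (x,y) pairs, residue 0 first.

Initial moves: DRUURRR
Fold: move[4]->U => DRUUURR (positions: [(0, 0), (0, -1), (1, -1), (1, 0), (1, 1), (1, 2), (2, 2), (3, 2)])
Fold: move[5]->U => DRUUUUR (positions: [(0, 0), (0, -1), (1, -1), (1, 0), (1, 1), (1, 2), (1, 3), (2, 3)])
Fold: move[5]->R => DRUUURR (positions: [(0, 0), (0, -1), (1, -1), (1, 0), (1, 1), (1, 2), (2, 2), (3, 2)])
Fold: move[2]->R => DRRUURR (positions: [(0, 0), (0, -1), (1, -1), (2, -1), (2, 0), (2, 1), (3, 1), (4, 1)])

Answer: (0,0) (0,-1) (1,-1) (2,-1) (2,0) (2,1) (3,1) (4,1)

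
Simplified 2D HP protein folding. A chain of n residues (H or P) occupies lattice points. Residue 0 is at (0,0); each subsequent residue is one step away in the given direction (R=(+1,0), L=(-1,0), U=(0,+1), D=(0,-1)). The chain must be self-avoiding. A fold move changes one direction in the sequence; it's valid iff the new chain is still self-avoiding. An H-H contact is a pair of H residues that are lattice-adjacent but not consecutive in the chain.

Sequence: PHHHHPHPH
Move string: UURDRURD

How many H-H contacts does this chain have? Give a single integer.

Positions: [(0, 0), (0, 1), (0, 2), (1, 2), (1, 1), (2, 1), (2, 2), (3, 2), (3, 1)]
H-H contact: residue 1 @(0,1) - residue 4 @(1, 1)
H-H contact: residue 3 @(1,2) - residue 6 @(2, 2)

Answer: 2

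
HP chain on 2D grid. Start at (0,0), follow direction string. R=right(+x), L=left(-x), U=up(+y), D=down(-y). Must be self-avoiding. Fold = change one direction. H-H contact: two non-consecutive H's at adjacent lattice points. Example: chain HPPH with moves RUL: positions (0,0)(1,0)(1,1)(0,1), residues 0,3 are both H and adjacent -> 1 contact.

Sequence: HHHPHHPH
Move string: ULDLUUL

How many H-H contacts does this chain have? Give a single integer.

Positions: [(0, 0), (0, 1), (-1, 1), (-1, 0), (-2, 0), (-2, 1), (-2, 2), (-3, 2)]
H-H contact: residue 2 @(-1,1) - residue 5 @(-2, 1)

Answer: 1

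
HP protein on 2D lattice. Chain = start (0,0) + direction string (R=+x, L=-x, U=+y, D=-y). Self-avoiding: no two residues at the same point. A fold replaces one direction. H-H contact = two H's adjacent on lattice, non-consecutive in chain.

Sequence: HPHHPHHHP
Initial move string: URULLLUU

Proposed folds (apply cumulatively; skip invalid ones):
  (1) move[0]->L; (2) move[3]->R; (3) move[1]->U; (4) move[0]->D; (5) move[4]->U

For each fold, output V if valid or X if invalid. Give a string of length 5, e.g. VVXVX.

Answer: XXVXV

Derivation:
Initial: URULLLUU -> [(0, 0), (0, 1), (1, 1), (1, 2), (0, 2), (-1, 2), (-2, 2), (-2, 3), (-2, 4)]
Fold 1: move[0]->L => LRULLLUU INVALID (collision), skipped
Fold 2: move[3]->R => URURLLUU INVALID (collision), skipped
Fold 3: move[1]->U => UUULLLUU VALID
Fold 4: move[0]->D => DUULLLUU INVALID (collision), skipped
Fold 5: move[4]->U => UUULULUU VALID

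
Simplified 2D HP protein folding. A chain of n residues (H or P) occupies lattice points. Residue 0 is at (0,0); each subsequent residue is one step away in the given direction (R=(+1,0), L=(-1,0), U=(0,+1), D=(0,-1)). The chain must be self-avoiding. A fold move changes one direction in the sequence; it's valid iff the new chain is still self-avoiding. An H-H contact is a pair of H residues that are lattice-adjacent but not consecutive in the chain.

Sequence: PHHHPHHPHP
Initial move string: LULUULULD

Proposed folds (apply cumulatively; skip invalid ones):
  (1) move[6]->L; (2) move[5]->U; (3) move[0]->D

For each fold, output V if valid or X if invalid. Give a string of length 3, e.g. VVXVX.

Answer: VVX

Derivation:
Initial: LULUULULD -> [(0, 0), (-1, 0), (-1, 1), (-2, 1), (-2, 2), (-2, 3), (-3, 3), (-3, 4), (-4, 4), (-4, 3)]
Fold 1: move[6]->L => LULUULLLD VALID
Fold 2: move[5]->U => LULUUULLD VALID
Fold 3: move[0]->D => DULUUULLD INVALID (collision), skipped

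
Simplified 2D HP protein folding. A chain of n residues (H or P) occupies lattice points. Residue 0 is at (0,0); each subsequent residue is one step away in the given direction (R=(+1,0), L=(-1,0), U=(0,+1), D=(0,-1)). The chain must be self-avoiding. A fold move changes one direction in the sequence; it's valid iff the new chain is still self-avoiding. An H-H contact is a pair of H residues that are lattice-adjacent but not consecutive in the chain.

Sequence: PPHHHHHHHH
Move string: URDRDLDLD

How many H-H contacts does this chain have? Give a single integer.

Positions: [(0, 0), (0, 1), (1, 1), (1, 0), (2, 0), (2, -1), (1, -1), (1, -2), (0, -2), (0, -3)]
H-H contact: residue 3 @(1,0) - residue 6 @(1, -1)

Answer: 1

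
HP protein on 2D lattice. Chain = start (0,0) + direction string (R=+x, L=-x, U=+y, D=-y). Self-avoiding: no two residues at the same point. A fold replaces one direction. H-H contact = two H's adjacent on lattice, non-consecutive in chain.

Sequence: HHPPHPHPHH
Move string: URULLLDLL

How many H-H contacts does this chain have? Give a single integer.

Answer: 1

Derivation:
Positions: [(0, 0), (0, 1), (1, 1), (1, 2), (0, 2), (-1, 2), (-2, 2), (-2, 1), (-3, 1), (-4, 1)]
H-H contact: residue 1 @(0,1) - residue 4 @(0, 2)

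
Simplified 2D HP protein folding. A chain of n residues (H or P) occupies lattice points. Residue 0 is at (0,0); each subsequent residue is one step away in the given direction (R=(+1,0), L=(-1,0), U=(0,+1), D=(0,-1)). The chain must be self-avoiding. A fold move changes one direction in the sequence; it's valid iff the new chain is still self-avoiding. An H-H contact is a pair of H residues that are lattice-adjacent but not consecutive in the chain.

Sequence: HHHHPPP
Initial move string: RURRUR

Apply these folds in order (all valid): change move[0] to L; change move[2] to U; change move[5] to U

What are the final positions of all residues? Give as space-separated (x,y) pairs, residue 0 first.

Answer: (0,0) (-1,0) (-1,1) (-1,2) (0,2) (0,3) (0,4)

Derivation:
Initial moves: RURRUR
Fold: move[0]->L => LURRUR (positions: [(0, 0), (-1, 0), (-1, 1), (0, 1), (1, 1), (1, 2), (2, 2)])
Fold: move[2]->U => LUURUR (positions: [(0, 0), (-1, 0), (-1, 1), (-1, 2), (0, 2), (0, 3), (1, 3)])
Fold: move[5]->U => LUURUU (positions: [(0, 0), (-1, 0), (-1, 1), (-1, 2), (0, 2), (0, 3), (0, 4)])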